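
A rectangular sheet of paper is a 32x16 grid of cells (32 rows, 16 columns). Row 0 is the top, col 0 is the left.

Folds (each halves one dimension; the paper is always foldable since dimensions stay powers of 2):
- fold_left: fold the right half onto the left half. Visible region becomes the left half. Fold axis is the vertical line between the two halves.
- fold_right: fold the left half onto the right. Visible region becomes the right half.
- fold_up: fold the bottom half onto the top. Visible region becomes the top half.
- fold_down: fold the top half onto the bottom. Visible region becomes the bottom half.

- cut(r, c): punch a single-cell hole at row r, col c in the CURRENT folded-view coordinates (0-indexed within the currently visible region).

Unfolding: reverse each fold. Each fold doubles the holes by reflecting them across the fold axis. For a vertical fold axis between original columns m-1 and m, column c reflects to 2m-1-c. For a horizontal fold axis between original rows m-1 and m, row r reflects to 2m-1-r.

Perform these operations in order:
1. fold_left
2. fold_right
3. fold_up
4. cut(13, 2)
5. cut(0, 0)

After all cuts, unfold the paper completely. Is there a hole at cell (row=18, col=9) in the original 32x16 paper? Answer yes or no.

Answer: yes

Derivation:
Op 1 fold_left: fold axis v@8; visible region now rows[0,32) x cols[0,8) = 32x8
Op 2 fold_right: fold axis v@4; visible region now rows[0,32) x cols[4,8) = 32x4
Op 3 fold_up: fold axis h@16; visible region now rows[0,16) x cols[4,8) = 16x4
Op 4 cut(13, 2): punch at orig (13,6); cuts so far [(13, 6)]; region rows[0,16) x cols[4,8) = 16x4
Op 5 cut(0, 0): punch at orig (0,4); cuts so far [(0, 4), (13, 6)]; region rows[0,16) x cols[4,8) = 16x4
Unfold 1 (reflect across h@16): 4 holes -> [(0, 4), (13, 6), (18, 6), (31, 4)]
Unfold 2 (reflect across v@4): 8 holes -> [(0, 3), (0, 4), (13, 1), (13, 6), (18, 1), (18, 6), (31, 3), (31, 4)]
Unfold 3 (reflect across v@8): 16 holes -> [(0, 3), (0, 4), (0, 11), (0, 12), (13, 1), (13, 6), (13, 9), (13, 14), (18, 1), (18, 6), (18, 9), (18, 14), (31, 3), (31, 4), (31, 11), (31, 12)]
Holes: [(0, 3), (0, 4), (0, 11), (0, 12), (13, 1), (13, 6), (13, 9), (13, 14), (18, 1), (18, 6), (18, 9), (18, 14), (31, 3), (31, 4), (31, 11), (31, 12)]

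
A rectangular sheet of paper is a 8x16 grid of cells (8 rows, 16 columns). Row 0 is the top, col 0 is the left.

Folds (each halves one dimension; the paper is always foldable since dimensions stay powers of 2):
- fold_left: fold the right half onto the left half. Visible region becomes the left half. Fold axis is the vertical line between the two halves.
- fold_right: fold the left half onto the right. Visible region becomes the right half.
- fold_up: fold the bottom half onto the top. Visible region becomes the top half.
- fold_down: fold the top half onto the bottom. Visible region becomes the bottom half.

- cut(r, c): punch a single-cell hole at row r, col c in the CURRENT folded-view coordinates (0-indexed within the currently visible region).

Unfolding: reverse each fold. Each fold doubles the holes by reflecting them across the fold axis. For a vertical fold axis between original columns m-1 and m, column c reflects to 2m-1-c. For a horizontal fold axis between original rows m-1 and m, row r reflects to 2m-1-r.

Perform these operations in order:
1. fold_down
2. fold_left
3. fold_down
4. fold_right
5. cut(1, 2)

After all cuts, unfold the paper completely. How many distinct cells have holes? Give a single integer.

Answer: 16

Derivation:
Op 1 fold_down: fold axis h@4; visible region now rows[4,8) x cols[0,16) = 4x16
Op 2 fold_left: fold axis v@8; visible region now rows[4,8) x cols[0,8) = 4x8
Op 3 fold_down: fold axis h@6; visible region now rows[6,8) x cols[0,8) = 2x8
Op 4 fold_right: fold axis v@4; visible region now rows[6,8) x cols[4,8) = 2x4
Op 5 cut(1, 2): punch at orig (7,6); cuts so far [(7, 6)]; region rows[6,8) x cols[4,8) = 2x4
Unfold 1 (reflect across v@4): 2 holes -> [(7, 1), (7, 6)]
Unfold 2 (reflect across h@6): 4 holes -> [(4, 1), (4, 6), (7, 1), (7, 6)]
Unfold 3 (reflect across v@8): 8 holes -> [(4, 1), (4, 6), (4, 9), (4, 14), (7, 1), (7, 6), (7, 9), (7, 14)]
Unfold 4 (reflect across h@4): 16 holes -> [(0, 1), (0, 6), (0, 9), (0, 14), (3, 1), (3, 6), (3, 9), (3, 14), (4, 1), (4, 6), (4, 9), (4, 14), (7, 1), (7, 6), (7, 9), (7, 14)]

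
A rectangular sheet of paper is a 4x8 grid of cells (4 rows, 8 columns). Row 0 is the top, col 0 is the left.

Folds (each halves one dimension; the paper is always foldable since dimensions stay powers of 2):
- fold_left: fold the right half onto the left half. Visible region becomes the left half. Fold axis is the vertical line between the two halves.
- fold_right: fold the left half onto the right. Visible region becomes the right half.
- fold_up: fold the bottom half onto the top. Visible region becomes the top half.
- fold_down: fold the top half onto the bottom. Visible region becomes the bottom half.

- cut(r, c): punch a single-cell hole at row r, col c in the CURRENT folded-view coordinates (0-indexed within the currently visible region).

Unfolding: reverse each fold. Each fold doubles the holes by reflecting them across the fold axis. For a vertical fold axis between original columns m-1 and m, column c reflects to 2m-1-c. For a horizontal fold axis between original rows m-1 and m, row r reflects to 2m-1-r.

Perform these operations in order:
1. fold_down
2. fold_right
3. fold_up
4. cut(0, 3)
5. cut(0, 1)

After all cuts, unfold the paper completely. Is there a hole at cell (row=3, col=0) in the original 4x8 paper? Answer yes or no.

Answer: yes

Derivation:
Op 1 fold_down: fold axis h@2; visible region now rows[2,4) x cols[0,8) = 2x8
Op 2 fold_right: fold axis v@4; visible region now rows[2,4) x cols[4,8) = 2x4
Op 3 fold_up: fold axis h@3; visible region now rows[2,3) x cols[4,8) = 1x4
Op 4 cut(0, 3): punch at orig (2,7); cuts so far [(2, 7)]; region rows[2,3) x cols[4,8) = 1x4
Op 5 cut(0, 1): punch at orig (2,5); cuts so far [(2, 5), (2, 7)]; region rows[2,3) x cols[4,8) = 1x4
Unfold 1 (reflect across h@3): 4 holes -> [(2, 5), (2, 7), (3, 5), (3, 7)]
Unfold 2 (reflect across v@4): 8 holes -> [(2, 0), (2, 2), (2, 5), (2, 7), (3, 0), (3, 2), (3, 5), (3, 7)]
Unfold 3 (reflect across h@2): 16 holes -> [(0, 0), (0, 2), (0, 5), (0, 7), (1, 0), (1, 2), (1, 5), (1, 7), (2, 0), (2, 2), (2, 5), (2, 7), (3, 0), (3, 2), (3, 5), (3, 7)]
Holes: [(0, 0), (0, 2), (0, 5), (0, 7), (1, 0), (1, 2), (1, 5), (1, 7), (2, 0), (2, 2), (2, 5), (2, 7), (3, 0), (3, 2), (3, 5), (3, 7)]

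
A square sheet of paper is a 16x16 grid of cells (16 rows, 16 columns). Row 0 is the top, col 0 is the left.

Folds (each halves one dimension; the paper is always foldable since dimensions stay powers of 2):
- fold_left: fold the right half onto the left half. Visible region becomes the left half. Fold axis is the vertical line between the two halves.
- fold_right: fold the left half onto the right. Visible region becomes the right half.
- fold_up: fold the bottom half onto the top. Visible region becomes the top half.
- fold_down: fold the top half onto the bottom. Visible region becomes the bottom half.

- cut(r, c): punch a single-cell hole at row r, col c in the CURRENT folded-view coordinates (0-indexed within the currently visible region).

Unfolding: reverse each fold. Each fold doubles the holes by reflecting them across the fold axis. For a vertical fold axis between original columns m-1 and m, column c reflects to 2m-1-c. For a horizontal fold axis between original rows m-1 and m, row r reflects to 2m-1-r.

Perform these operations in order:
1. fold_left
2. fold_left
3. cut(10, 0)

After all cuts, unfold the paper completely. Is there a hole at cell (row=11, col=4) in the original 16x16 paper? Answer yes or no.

Op 1 fold_left: fold axis v@8; visible region now rows[0,16) x cols[0,8) = 16x8
Op 2 fold_left: fold axis v@4; visible region now rows[0,16) x cols[0,4) = 16x4
Op 3 cut(10, 0): punch at orig (10,0); cuts so far [(10, 0)]; region rows[0,16) x cols[0,4) = 16x4
Unfold 1 (reflect across v@4): 2 holes -> [(10, 0), (10, 7)]
Unfold 2 (reflect across v@8): 4 holes -> [(10, 0), (10, 7), (10, 8), (10, 15)]
Holes: [(10, 0), (10, 7), (10, 8), (10, 15)]

Answer: no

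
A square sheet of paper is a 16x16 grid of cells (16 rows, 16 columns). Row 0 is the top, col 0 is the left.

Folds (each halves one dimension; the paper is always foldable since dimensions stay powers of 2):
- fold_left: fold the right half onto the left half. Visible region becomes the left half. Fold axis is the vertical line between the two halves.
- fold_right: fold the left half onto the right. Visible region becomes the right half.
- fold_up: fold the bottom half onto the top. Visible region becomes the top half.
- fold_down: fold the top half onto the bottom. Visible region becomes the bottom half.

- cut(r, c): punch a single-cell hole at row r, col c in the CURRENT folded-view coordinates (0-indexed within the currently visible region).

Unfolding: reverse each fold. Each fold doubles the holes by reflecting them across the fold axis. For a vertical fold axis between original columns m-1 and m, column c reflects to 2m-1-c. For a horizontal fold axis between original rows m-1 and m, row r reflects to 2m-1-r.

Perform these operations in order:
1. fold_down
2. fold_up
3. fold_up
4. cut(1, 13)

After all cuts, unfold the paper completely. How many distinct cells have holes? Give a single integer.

Answer: 8

Derivation:
Op 1 fold_down: fold axis h@8; visible region now rows[8,16) x cols[0,16) = 8x16
Op 2 fold_up: fold axis h@12; visible region now rows[8,12) x cols[0,16) = 4x16
Op 3 fold_up: fold axis h@10; visible region now rows[8,10) x cols[0,16) = 2x16
Op 4 cut(1, 13): punch at orig (9,13); cuts so far [(9, 13)]; region rows[8,10) x cols[0,16) = 2x16
Unfold 1 (reflect across h@10): 2 holes -> [(9, 13), (10, 13)]
Unfold 2 (reflect across h@12): 4 holes -> [(9, 13), (10, 13), (13, 13), (14, 13)]
Unfold 3 (reflect across h@8): 8 holes -> [(1, 13), (2, 13), (5, 13), (6, 13), (9, 13), (10, 13), (13, 13), (14, 13)]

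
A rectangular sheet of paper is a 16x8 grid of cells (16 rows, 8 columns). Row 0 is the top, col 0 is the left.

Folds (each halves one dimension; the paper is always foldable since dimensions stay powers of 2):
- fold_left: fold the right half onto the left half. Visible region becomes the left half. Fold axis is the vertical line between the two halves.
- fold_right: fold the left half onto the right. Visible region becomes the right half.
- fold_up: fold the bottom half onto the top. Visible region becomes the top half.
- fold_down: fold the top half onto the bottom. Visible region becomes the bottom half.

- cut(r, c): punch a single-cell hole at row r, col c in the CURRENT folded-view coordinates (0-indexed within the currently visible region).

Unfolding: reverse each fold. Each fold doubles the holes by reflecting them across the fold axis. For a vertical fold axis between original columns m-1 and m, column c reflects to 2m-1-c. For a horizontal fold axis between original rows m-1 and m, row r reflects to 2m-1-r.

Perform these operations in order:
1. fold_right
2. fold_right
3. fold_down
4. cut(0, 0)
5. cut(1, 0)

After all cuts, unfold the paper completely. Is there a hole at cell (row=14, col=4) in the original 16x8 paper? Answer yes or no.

Op 1 fold_right: fold axis v@4; visible region now rows[0,16) x cols[4,8) = 16x4
Op 2 fold_right: fold axis v@6; visible region now rows[0,16) x cols[6,8) = 16x2
Op 3 fold_down: fold axis h@8; visible region now rows[8,16) x cols[6,8) = 8x2
Op 4 cut(0, 0): punch at orig (8,6); cuts so far [(8, 6)]; region rows[8,16) x cols[6,8) = 8x2
Op 5 cut(1, 0): punch at orig (9,6); cuts so far [(8, 6), (9, 6)]; region rows[8,16) x cols[6,8) = 8x2
Unfold 1 (reflect across h@8): 4 holes -> [(6, 6), (7, 6), (8, 6), (9, 6)]
Unfold 2 (reflect across v@6): 8 holes -> [(6, 5), (6, 6), (7, 5), (7, 6), (8, 5), (8, 6), (9, 5), (9, 6)]
Unfold 3 (reflect across v@4): 16 holes -> [(6, 1), (6, 2), (6, 5), (6, 6), (7, 1), (7, 2), (7, 5), (7, 6), (8, 1), (8, 2), (8, 5), (8, 6), (9, 1), (9, 2), (9, 5), (9, 6)]
Holes: [(6, 1), (6, 2), (6, 5), (6, 6), (7, 1), (7, 2), (7, 5), (7, 6), (8, 1), (8, 2), (8, 5), (8, 6), (9, 1), (9, 2), (9, 5), (9, 6)]

Answer: no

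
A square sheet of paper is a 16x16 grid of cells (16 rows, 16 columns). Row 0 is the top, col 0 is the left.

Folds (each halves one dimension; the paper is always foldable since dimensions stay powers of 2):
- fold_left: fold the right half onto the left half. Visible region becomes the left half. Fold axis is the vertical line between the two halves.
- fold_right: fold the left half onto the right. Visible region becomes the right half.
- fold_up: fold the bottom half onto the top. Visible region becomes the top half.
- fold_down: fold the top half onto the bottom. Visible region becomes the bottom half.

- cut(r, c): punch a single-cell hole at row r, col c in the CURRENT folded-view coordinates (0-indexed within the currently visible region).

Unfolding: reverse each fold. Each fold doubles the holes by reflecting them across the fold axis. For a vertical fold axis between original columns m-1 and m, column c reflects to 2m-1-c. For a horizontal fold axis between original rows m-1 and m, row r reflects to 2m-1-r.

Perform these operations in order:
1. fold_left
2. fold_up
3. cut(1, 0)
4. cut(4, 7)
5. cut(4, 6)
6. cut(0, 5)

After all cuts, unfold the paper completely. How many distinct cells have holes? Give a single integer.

Op 1 fold_left: fold axis v@8; visible region now rows[0,16) x cols[0,8) = 16x8
Op 2 fold_up: fold axis h@8; visible region now rows[0,8) x cols[0,8) = 8x8
Op 3 cut(1, 0): punch at orig (1,0); cuts so far [(1, 0)]; region rows[0,8) x cols[0,8) = 8x8
Op 4 cut(4, 7): punch at orig (4,7); cuts so far [(1, 0), (4, 7)]; region rows[0,8) x cols[0,8) = 8x8
Op 5 cut(4, 6): punch at orig (4,6); cuts so far [(1, 0), (4, 6), (4, 7)]; region rows[0,8) x cols[0,8) = 8x8
Op 6 cut(0, 5): punch at orig (0,5); cuts so far [(0, 5), (1, 0), (4, 6), (4, 7)]; region rows[0,8) x cols[0,8) = 8x8
Unfold 1 (reflect across h@8): 8 holes -> [(0, 5), (1, 0), (4, 6), (4, 7), (11, 6), (11, 7), (14, 0), (15, 5)]
Unfold 2 (reflect across v@8): 16 holes -> [(0, 5), (0, 10), (1, 0), (1, 15), (4, 6), (4, 7), (4, 8), (4, 9), (11, 6), (11, 7), (11, 8), (11, 9), (14, 0), (14, 15), (15, 5), (15, 10)]

Answer: 16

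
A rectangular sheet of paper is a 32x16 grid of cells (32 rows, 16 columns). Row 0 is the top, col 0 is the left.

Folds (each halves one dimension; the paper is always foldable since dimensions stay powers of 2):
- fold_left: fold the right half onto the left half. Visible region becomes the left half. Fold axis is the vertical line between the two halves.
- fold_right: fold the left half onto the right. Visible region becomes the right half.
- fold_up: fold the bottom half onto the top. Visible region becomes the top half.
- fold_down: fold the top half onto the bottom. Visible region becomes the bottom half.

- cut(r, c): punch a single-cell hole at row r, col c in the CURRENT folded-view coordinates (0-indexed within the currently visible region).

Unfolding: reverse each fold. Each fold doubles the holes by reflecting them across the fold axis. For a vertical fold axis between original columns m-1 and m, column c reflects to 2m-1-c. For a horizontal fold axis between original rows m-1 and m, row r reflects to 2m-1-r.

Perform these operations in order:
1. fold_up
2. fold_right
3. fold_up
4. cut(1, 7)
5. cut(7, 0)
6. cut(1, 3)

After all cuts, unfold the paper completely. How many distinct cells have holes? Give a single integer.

Op 1 fold_up: fold axis h@16; visible region now rows[0,16) x cols[0,16) = 16x16
Op 2 fold_right: fold axis v@8; visible region now rows[0,16) x cols[8,16) = 16x8
Op 3 fold_up: fold axis h@8; visible region now rows[0,8) x cols[8,16) = 8x8
Op 4 cut(1, 7): punch at orig (1,15); cuts so far [(1, 15)]; region rows[0,8) x cols[8,16) = 8x8
Op 5 cut(7, 0): punch at orig (7,8); cuts so far [(1, 15), (7, 8)]; region rows[0,8) x cols[8,16) = 8x8
Op 6 cut(1, 3): punch at orig (1,11); cuts so far [(1, 11), (1, 15), (7, 8)]; region rows[0,8) x cols[8,16) = 8x8
Unfold 1 (reflect across h@8): 6 holes -> [(1, 11), (1, 15), (7, 8), (8, 8), (14, 11), (14, 15)]
Unfold 2 (reflect across v@8): 12 holes -> [(1, 0), (1, 4), (1, 11), (1, 15), (7, 7), (7, 8), (8, 7), (8, 8), (14, 0), (14, 4), (14, 11), (14, 15)]
Unfold 3 (reflect across h@16): 24 holes -> [(1, 0), (1, 4), (1, 11), (1, 15), (7, 7), (7, 8), (8, 7), (8, 8), (14, 0), (14, 4), (14, 11), (14, 15), (17, 0), (17, 4), (17, 11), (17, 15), (23, 7), (23, 8), (24, 7), (24, 8), (30, 0), (30, 4), (30, 11), (30, 15)]

Answer: 24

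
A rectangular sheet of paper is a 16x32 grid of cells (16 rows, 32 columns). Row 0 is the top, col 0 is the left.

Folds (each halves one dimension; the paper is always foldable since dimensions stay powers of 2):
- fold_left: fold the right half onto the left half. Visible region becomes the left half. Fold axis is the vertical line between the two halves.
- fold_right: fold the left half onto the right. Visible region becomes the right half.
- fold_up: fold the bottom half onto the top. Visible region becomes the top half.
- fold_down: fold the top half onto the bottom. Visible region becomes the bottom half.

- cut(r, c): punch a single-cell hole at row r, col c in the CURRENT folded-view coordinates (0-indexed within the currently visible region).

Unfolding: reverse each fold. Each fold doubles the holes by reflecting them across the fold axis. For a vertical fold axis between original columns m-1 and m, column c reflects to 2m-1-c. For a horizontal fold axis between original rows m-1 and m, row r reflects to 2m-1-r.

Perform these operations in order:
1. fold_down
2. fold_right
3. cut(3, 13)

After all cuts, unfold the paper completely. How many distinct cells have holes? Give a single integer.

Op 1 fold_down: fold axis h@8; visible region now rows[8,16) x cols[0,32) = 8x32
Op 2 fold_right: fold axis v@16; visible region now rows[8,16) x cols[16,32) = 8x16
Op 3 cut(3, 13): punch at orig (11,29); cuts so far [(11, 29)]; region rows[8,16) x cols[16,32) = 8x16
Unfold 1 (reflect across v@16): 2 holes -> [(11, 2), (11, 29)]
Unfold 2 (reflect across h@8): 4 holes -> [(4, 2), (4, 29), (11, 2), (11, 29)]

Answer: 4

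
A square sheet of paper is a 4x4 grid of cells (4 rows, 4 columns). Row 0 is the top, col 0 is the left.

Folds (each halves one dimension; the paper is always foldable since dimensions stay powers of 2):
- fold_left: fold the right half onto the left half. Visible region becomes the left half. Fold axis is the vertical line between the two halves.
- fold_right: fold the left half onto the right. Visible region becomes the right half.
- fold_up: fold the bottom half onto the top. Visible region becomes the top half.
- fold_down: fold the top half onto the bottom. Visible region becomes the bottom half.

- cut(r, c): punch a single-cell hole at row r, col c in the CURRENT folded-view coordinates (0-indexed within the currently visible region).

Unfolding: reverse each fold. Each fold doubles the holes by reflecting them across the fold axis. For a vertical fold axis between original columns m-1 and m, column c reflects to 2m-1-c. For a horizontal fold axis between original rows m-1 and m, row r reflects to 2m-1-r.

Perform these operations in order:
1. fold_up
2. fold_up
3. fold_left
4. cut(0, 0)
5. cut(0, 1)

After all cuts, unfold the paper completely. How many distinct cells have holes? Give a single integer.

Op 1 fold_up: fold axis h@2; visible region now rows[0,2) x cols[0,4) = 2x4
Op 2 fold_up: fold axis h@1; visible region now rows[0,1) x cols[0,4) = 1x4
Op 3 fold_left: fold axis v@2; visible region now rows[0,1) x cols[0,2) = 1x2
Op 4 cut(0, 0): punch at orig (0,0); cuts so far [(0, 0)]; region rows[0,1) x cols[0,2) = 1x2
Op 5 cut(0, 1): punch at orig (0,1); cuts so far [(0, 0), (0, 1)]; region rows[0,1) x cols[0,2) = 1x2
Unfold 1 (reflect across v@2): 4 holes -> [(0, 0), (0, 1), (0, 2), (0, 3)]
Unfold 2 (reflect across h@1): 8 holes -> [(0, 0), (0, 1), (0, 2), (0, 3), (1, 0), (1, 1), (1, 2), (1, 3)]
Unfold 3 (reflect across h@2): 16 holes -> [(0, 0), (0, 1), (0, 2), (0, 3), (1, 0), (1, 1), (1, 2), (1, 3), (2, 0), (2, 1), (2, 2), (2, 3), (3, 0), (3, 1), (3, 2), (3, 3)]

Answer: 16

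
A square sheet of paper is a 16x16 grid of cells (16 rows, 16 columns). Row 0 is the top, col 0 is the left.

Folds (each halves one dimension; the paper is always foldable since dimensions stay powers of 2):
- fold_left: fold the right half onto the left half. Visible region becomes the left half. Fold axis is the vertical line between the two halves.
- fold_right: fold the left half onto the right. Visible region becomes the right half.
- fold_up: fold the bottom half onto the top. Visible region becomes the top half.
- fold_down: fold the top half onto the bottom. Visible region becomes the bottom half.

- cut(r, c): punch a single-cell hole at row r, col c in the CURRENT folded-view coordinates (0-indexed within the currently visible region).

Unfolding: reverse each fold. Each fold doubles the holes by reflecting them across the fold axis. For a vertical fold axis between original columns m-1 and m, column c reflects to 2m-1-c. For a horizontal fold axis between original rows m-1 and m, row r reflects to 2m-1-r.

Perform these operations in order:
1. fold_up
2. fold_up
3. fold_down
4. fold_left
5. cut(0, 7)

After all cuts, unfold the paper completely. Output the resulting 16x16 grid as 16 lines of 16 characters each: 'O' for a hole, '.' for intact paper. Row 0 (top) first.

Op 1 fold_up: fold axis h@8; visible region now rows[0,8) x cols[0,16) = 8x16
Op 2 fold_up: fold axis h@4; visible region now rows[0,4) x cols[0,16) = 4x16
Op 3 fold_down: fold axis h@2; visible region now rows[2,4) x cols[0,16) = 2x16
Op 4 fold_left: fold axis v@8; visible region now rows[2,4) x cols[0,8) = 2x8
Op 5 cut(0, 7): punch at orig (2,7); cuts so far [(2, 7)]; region rows[2,4) x cols[0,8) = 2x8
Unfold 1 (reflect across v@8): 2 holes -> [(2, 7), (2, 8)]
Unfold 2 (reflect across h@2): 4 holes -> [(1, 7), (1, 8), (2, 7), (2, 8)]
Unfold 3 (reflect across h@4): 8 holes -> [(1, 7), (1, 8), (2, 7), (2, 8), (5, 7), (5, 8), (6, 7), (6, 8)]
Unfold 4 (reflect across h@8): 16 holes -> [(1, 7), (1, 8), (2, 7), (2, 8), (5, 7), (5, 8), (6, 7), (6, 8), (9, 7), (9, 8), (10, 7), (10, 8), (13, 7), (13, 8), (14, 7), (14, 8)]

Answer: ................
.......OO.......
.......OO.......
................
................
.......OO.......
.......OO.......
................
................
.......OO.......
.......OO.......
................
................
.......OO.......
.......OO.......
................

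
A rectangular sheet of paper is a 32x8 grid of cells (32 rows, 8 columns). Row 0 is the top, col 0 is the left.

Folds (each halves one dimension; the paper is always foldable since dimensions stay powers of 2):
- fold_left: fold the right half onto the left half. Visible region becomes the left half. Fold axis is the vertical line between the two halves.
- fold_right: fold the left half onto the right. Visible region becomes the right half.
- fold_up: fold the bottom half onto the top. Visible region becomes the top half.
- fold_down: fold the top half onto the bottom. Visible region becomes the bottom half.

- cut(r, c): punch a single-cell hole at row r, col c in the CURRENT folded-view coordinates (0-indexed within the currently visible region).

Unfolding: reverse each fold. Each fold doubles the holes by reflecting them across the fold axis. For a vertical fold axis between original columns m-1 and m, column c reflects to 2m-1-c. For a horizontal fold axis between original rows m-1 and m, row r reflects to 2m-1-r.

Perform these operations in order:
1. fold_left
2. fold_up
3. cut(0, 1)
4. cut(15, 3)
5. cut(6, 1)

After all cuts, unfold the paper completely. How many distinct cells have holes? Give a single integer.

Answer: 12

Derivation:
Op 1 fold_left: fold axis v@4; visible region now rows[0,32) x cols[0,4) = 32x4
Op 2 fold_up: fold axis h@16; visible region now rows[0,16) x cols[0,4) = 16x4
Op 3 cut(0, 1): punch at orig (0,1); cuts so far [(0, 1)]; region rows[0,16) x cols[0,4) = 16x4
Op 4 cut(15, 3): punch at orig (15,3); cuts so far [(0, 1), (15, 3)]; region rows[0,16) x cols[0,4) = 16x4
Op 5 cut(6, 1): punch at orig (6,1); cuts so far [(0, 1), (6, 1), (15, 3)]; region rows[0,16) x cols[0,4) = 16x4
Unfold 1 (reflect across h@16): 6 holes -> [(0, 1), (6, 1), (15, 3), (16, 3), (25, 1), (31, 1)]
Unfold 2 (reflect across v@4): 12 holes -> [(0, 1), (0, 6), (6, 1), (6, 6), (15, 3), (15, 4), (16, 3), (16, 4), (25, 1), (25, 6), (31, 1), (31, 6)]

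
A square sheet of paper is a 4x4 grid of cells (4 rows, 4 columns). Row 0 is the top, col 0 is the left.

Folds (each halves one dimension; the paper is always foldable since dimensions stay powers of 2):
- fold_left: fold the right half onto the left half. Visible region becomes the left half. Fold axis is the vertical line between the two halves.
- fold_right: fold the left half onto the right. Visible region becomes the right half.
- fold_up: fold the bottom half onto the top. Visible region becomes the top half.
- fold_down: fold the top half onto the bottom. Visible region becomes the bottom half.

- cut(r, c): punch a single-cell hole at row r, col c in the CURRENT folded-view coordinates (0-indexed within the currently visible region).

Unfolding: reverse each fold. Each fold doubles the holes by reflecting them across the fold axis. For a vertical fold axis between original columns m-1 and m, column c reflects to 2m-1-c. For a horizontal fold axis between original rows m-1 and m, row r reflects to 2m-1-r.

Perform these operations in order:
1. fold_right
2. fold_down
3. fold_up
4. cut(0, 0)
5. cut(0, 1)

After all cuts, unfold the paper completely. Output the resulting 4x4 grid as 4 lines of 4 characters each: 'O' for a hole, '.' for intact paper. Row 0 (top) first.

Answer: OOOO
OOOO
OOOO
OOOO

Derivation:
Op 1 fold_right: fold axis v@2; visible region now rows[0,4) x cols[2,4) = 4x2
Op 2 fold_down: fold axis h@2; visible region now rows[2,4) x cols[2,4) = 2x2
Op 3 fold_up: fold axis h@3; visible region now rows[2,3) x cols[2,4) = 1x2
Op 4 cut(0, 0): punch at orig (2,2); cuts so far [(2, 2)]; region rows[2,3) x cols[2,4) = 1x2
Op 5 cut(0, 1): punch at orig (2,3); cuts so far [(2, 2), (2, 3)]; region rows[2,3) x cols[2,4) = 1x2
Unfold 1 (reflect across h@3): 4 holes -> [(2, 2), (2, 3), (3, 2), (3, 3)]
Unfold 2 (reflect across h@2): 8 holes -> [(0, 2), (0, 3), (1, 2), (1, 3), (2, 2), (2, 3), (3, 2), (3, 3)]
Unfold 3 (reflect across v@2): 16 holes -> [(0, 0), (0, 1), (0, 2), (0, 3), (1, 0), (1, 1), (1, 2), (1, 3), (2, 0), (2, 1), (2, 2), (2, 3), (3, 0), (3, 1), (3, 2), (3, 3)]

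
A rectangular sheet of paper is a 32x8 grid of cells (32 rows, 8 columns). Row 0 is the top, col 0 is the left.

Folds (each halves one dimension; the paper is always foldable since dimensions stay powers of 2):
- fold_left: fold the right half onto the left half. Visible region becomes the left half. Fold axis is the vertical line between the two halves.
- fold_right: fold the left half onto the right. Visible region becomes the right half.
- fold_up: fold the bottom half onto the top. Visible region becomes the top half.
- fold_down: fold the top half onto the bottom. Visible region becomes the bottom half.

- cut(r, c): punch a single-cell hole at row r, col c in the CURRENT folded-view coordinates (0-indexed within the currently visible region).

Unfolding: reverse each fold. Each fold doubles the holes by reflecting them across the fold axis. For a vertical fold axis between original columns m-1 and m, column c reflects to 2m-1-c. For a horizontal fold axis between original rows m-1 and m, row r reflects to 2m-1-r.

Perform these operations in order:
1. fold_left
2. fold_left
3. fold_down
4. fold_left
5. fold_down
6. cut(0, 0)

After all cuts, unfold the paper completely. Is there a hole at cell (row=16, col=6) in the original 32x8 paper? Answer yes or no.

Answer: no

Derivation:
Op 1 fold_left: fold axis v@4; visible region now rows[0,32) x cols[0,4) = 32x4
Op 2 fold_left: fold axis v@2; visible region now rows[0,32) x cols[0,2) = 32x2
Op 3 fold_down: fold axis h@16; visible region now rows[16,32) x cols[0,2) = 16x2
Op 4 fold_left: fold axis v@1; visible region now rows[16,32) x cols[0,1) = 16x1
Op 5 fold_down: fold axis h@24; visible region now rows[24,32) x cols[0,1) = 8x1
Op 6 cut(0, 0): punch at orig (24,0); cuts so far [(24, 0)]; region rows[24,32) x cols[0,1) = 8x1
Unfold 1 (reflect across h@24): 2 holes -> [(23, 0), (24, 0)]
Unfold 2 (reflect across v@1): 4 holes -> [(23, 0), (23, 1), (24, 0), (24, 1)]
Unfold 3 (reflect across h@16): 8 holes -> [(7, 0), (7, 1), (8, 0), (8, 1), (23, 0), (23, 1), (24, 0), (24, 1)]
Unfold 4 (reflect across v@2): 16 holes -> [(7, 0), (7, 1), (7, 2), (7, 3), (8, 0), (8, 1), (8, 2), (8, 3), (23, 0), (23, 1), (23, 2), (23, 3), (24, 0), (24, 1), (24, 2), (24, 3)]
Unfold 5 (reflect across v@4): 32 holes -> [(7, 0), (7, 1), (7, 2), (7, 3), (7, 4), (7, 5), (7, 6), (7, 7), (8, 0), (8, 1), (8, 2), (8, 3), (8, 4), (8, 5), (8, 6), (8, 7), (23, 0), (23, 1), (23, 2), (23, 3), (23, 4), (23, 5), (23, 6), (23, 7), (24, 0), (24, 1), (24, 2), (24, 3), (24, 4), (24, 5), (24, 6), (24, 7)]
Holes: [(7, 0), (7, 1), (7, 2), (7, 3), (7, 4), (7, 5), (7, 6), (7, 7), (8, 0), (8, 1), (8, 2), (8, 3), (8, 4), (8, 5), (8, 6), (8, 7), (23, 0), (23, 1), (23, 2), (23, 3), (23, 4), (23, 5), (23, 6), (23, 7), (24, 0), (24, 1), (24, 2), (24, 3), (24, 4), (24, 5), (24, 6), (24, 7)]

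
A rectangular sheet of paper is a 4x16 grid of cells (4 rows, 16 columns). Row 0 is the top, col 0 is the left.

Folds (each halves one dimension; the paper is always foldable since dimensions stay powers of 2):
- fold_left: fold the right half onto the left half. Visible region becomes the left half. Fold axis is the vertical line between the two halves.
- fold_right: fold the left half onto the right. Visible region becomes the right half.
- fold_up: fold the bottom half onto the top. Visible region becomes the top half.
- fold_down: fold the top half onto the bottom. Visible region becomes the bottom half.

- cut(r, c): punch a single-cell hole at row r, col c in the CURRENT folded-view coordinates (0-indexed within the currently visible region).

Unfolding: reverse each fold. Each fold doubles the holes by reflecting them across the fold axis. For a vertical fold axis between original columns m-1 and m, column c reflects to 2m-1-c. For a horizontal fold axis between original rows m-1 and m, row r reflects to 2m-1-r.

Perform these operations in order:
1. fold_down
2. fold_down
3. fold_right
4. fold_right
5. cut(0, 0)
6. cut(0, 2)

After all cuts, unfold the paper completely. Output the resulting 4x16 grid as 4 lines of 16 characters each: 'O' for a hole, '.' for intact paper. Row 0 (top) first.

Answer: .O.OO.O..O.OO.O.
.O.OO.O..O.OO.O.
.O.OO.O..O.OO.O.
.O.OO.O..O.OO.O.

Derivation:
Op 1 fold_down: fold axis h@2; visible region now rows[2,4) x cols[0,16) = 2x16
Op 2 fold_down: fold axis h@3; visible region now rows[3,4) x cols[0,16) = 1x16
Op 3 fold_right: fold axis v@8; visible region now rows[3,4) x cols[8,16) = 1x8
Op 4 fold_right: fold axis v@12; visible region now rows[3,4) x cols[12,16) = 1x4
Op 5 cut(0, 0): punch at orig (3,12); cuts so far [(3, 12)]; region rows[3,4) x cols[12,16) = 1x4
Op 6 cut(0, 2): punch at orig (3,14); cuts so far [(3, 12), (3, 14)]; region rows[3,4) x cols[12,16) = 1x4
Unfold 1 (reflect across v@12): 4 holes -> [(3, 9), (3, 11), (3, 12), (3, 14)]
Unfold 2 (reflect across v@8): 8 holes -> [(3, 1), (3, 3), (3, 4), (3, 6), (3, 9), (3, 11), (3, 12), (3, 14)]
Unfold 3 (reflect across h@3): 16 holes -> [(2, 1), (2, 3), (2, 4), (2, 6), (2, 9), (2, 11), (2, 12), (2, 14), (3, 1), (3, 3), (3, 4), (3, 6), (3, 9), (3, 11), (3, 12), (3, 14)]
Unfold 4 (reflect across h@2): 32 holes -> [(0, 1), (0, 3), (0, 4), (0, 6), (0, 9), (0, 11), (0, 12), (0, 14), (1, 1), (1, 3), (1, 4), (1, 6), (1, 9), (1, 11), (1, 12), (1, 14), (2, 1), (2, 3), (2, 4), (2, 6), (2, 9), (2, 11), (2, 12), (2, 14), (3, 1), (3, 3), (3, 4), (3, 6), (3, 9), (3, 11), (3, 12), (3, 14)]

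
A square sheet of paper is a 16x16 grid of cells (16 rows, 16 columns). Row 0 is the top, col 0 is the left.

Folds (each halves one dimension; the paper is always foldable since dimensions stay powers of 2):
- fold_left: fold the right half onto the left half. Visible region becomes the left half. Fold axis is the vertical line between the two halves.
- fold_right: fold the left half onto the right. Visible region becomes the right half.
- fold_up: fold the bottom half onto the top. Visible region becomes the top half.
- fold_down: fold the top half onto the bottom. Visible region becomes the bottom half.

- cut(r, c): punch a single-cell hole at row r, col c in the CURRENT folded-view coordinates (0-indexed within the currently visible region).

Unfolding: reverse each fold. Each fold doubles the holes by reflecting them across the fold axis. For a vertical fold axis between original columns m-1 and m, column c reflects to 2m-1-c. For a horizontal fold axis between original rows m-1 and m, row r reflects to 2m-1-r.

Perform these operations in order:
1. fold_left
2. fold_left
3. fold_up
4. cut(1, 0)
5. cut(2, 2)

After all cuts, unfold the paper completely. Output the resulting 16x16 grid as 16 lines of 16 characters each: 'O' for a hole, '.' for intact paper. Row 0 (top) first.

Answer: ................
O......OO......O
..O..O....O..O..
................
................
................
................
................
................
................
................
................
................
..O..O....O..O..
O......OO......O
................

Derivation:
Op 1 fold_left: fold axis v@8; visible region now rows[0,16) x cols[0,8) = 16x8
Op 2 fold_left: fold axis v@4; visible region now rows[0,16) x cols[0,4) = 16x4
Op 3 fold_up: fold axis h@8; visible region now rows[0,8) x cols[0,4) = 8x4
Op 4 cut(1, 0): punch at orig (1,0); cuts so far [(1, 0)]; region rows[0,8) x cols[0,4) = 8x4
Op 5 cut(2, 2): punch at orig (2,2); cuts so far [(1, 0), (2, 2)]; region rows[0,8) x cols[0,4) = 8x4
Unfold 1 (reflect across h@8): 4 holes -> [(1, 0), (2, 2), (13, 2), (14, 0)]
Unfold 2 (reflect across v@4): 8 holes -> [(1, 0), (1, 7), (2, 2), (2, 5), (13, 2), (13, 5), (14, 0), (14, 7)]
Unfold 3 (reflect across v@8): 16 holes -> [(1, 0), (1, 7), (1, 8), (1, 15), (2, 2), (2, 5), (2, 10), (2, 13), (13, 2), (13, 5), (13, 10), (13, 13), (14, 0), (14, 7), (14, 8), (14, 15)]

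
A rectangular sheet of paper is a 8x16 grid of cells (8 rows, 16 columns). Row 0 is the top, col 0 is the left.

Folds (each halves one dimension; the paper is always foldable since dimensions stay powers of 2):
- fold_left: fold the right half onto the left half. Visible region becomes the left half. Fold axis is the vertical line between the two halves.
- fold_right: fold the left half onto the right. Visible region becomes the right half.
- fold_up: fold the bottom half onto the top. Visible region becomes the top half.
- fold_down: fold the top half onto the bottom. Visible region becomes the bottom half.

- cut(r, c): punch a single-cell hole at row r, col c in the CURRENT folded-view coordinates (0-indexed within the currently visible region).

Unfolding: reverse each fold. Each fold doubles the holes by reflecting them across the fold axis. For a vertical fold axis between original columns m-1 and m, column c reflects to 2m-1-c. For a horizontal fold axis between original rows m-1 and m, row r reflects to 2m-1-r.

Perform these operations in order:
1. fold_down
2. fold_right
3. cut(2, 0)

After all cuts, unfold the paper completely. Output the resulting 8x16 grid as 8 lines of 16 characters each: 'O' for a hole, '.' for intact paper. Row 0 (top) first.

Op 1 fold_down: fold axis h@4; visible region now rows[4,8) x cols[0,16) = 4x16
Op 2 fold_right: fold axis v@8; visible region now rows[4,8) x cols[8,16) = 4x8
Op 3 cut(2, 0): punch at orig (6,8); cuts so far [(6, 8)]; region rows[4,8) x cols[8,16) = 4x8
Unfold 1 (reflect across v@8): 2 holes -> [(6, 7), (6, 8)]
Unfold 2 (reflect across h@4): 4 holes -> [(1, 7), (1, 8), (6, 7), (6, 8)]

Answer: ................
.......OO.......
................
................
................
................
.......OO.......
................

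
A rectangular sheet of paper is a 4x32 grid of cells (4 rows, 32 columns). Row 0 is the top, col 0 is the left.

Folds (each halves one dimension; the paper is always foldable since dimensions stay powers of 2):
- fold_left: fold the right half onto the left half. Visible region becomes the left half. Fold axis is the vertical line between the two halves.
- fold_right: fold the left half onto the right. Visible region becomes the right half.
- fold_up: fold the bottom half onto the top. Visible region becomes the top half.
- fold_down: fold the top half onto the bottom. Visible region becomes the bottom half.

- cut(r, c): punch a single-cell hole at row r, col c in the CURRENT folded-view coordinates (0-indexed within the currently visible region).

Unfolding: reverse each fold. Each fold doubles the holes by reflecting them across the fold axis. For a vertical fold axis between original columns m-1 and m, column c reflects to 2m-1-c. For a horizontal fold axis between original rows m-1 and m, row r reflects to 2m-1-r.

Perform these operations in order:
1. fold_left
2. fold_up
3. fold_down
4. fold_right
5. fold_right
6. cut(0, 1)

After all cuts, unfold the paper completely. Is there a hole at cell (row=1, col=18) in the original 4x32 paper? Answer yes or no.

Op 1 fold_left: fold axis v@16; visible region now rows[0,4) x cols[0,16) = 4x16
Op 2 fold_up: fold axis h@2; visible region now rows[0,2) x cols[0,16) = 2x16
Op 3 fold_down: fold axis h@1; visible region now rows[1,2) x cols[0,16) = 1x16
Op 4 fold_right: fold axis v@8; visible region now rows[1,2) x cols[8,16) = 1x8
Op 5 fold_right: fold axis v@12; visible region now rows[1,2) x cols[12,16) = 1x4
Op 6 cut(0, 1): punch at orig (1,13); cuts so far [(1, 13)]; region rows[1,2) x cols[12,16) = 1x4
Unfold 1 (reflect across v@12): 2 holes -> [(1, 10), (1, 13)]
Unfold 2 (reflect across v@8): 4 holes -> [(1, 2), (1, 5), (1, 10), (1, 13)]
Unfold 3 (reflect across h@1): 8 holes -> [(0, 2), (0, 5), (0, 10), (0, 13), (1, 2), (1, 5), (1, 10), (1, 13)]
Unfold 4 (reflect across h@2): 16 holes -> [(0, 2), (0, 5), (0, 10), (0, 13), (1, 2), (1, 5), (1, 10), (1, 13), (2, 2), (2, 5), (2, 10), (2, 13), (3, 2), (3, 5), (3, 10), (3, 13)]
Unfold 5 (reflect across v@16): 32 holes -> [(0, 2), (0, 5), (0, 10), (0, 13), (0, 18), (0, 21), (0, 26), (0, 29), (1, 2), (1, 5), (1, 10), (1, 13), (1, 18), (1, 21), (1, 26), (1, 29), (2, 2), (2, 5), (2, 10), (2, 13), (2, 18), (2, 21), (2, 26), (2, 29), (3, 2), (3, 5), (3, 10), (3, 13), (3, 18), (3, 21), (3, 26), (3, 29)]
Holes: [(0, 2), (0, 5), (0, 10), (0, 13), (0, 18), (0, 21), (0, 26), (0, 29), (1, 2), (1, 5), (1, 10), (1, 13), (1, 18), (1, 21), (1, 26), (1, 29), (2, 2), (2, 5), (2, 10), (2, 13), (2, 18), (2, 21), (2, 26), (2, 29), (3, 2), (3, 5), (3, 10), (3, 13), (3, 18), (3, 21), (3, 26), (3, 29)]

Answer: yes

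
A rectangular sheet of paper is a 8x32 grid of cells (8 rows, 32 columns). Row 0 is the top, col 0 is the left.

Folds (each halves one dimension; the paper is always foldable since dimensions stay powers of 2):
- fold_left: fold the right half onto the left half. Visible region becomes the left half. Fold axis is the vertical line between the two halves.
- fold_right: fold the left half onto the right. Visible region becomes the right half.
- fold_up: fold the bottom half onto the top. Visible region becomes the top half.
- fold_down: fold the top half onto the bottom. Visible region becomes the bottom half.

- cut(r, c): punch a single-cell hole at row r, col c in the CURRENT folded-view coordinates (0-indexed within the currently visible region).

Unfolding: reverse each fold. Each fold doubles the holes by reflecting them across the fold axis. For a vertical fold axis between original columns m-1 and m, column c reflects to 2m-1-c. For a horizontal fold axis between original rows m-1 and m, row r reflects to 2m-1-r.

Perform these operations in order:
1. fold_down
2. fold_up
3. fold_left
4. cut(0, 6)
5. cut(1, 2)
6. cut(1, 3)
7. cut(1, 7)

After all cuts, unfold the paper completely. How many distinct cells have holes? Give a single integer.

Answer: 32

Derivation:
Op 1 fold_down: fold axis h@4; visible region now rows[4,8) x cols[0,32) = 4x32
Op 2 fold_up: fold axis h@6; visible region now rows[4,6) x cols[0,32) = 2x32
Op 3 fold_left: fold axis v@16; visible region now rows[4,6) x cols[0,16) = 2x16
Op 4 cut(0, 6): punch at orig (4,6); cuts so far [(4, 6)]; region rows[4,6) x cols[0,16) = 2x16
Op 5 cut(1, 2): punch at orig (5,2); cuts so far [(4, 6), (5, 2)]; region rows[4,6) x cols[0,16) = 2x16
Op 6 cut(1, 3): punch at orig (5,3); cuts so far [(4, 6), (5, 2), (5, 3)]; region rows[4,6) x cols[0,16) = 2x16
Op 7 cut(1, 7): punch at orig (5,7); cuts so far [(4, 6), (5, 2), (5, 3), (5, 7)]; region rows[4,6) x cols[0,16) = 2x16
Unfold 1 (reflect across v@16): 8 holes -> [(4, 6), (4, 25), (5, 2), (5, 3), (5, 7), (5, 24), (5, 28), (5, 29)]
Unfold 2 (reflect across h@6): 16 holes -> [(4, 6), (4, 25), (5, 2), (5, 3), (5, 7), (5, 24), (5, 28), (5, 29), (6, 2), (6, 3), (6, 7), (6, 24), (6, 28), (6, 29), (7, 6), (7, 25)]
Unfold 3 (reflect across h@4): 32 holes -> [(0, 6), (0, 25), (1, 2), (1, 3), (1, 7), (1, 24), (1, 28), (1, 29), (2, 2), (2, 3), (2, 7), (2, 24), (2, 28), (2, 29), (3, 6), (3, 25), (4, 6), (4, 25), (5, 2), (5, 3), (5, 7), (5, 24), (5, 28), (5, 29), (6, 2), (6, 3), (6, 7), (6, 24), (6, 28), (6, 29), (7, 6), (7, 25)]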